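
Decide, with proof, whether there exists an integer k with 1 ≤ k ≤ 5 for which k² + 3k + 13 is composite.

The values for k = 1, 2, …, 5 are 17, 23, 31, 41, 53, and each of these is prime.
So no value in the range makes the expression composite.

No, no such integer k in that range exists.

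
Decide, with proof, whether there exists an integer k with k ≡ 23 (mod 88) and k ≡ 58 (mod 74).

No such integer exists.

Reduce both congruences modulo 2, which divides 88 and 74: they say k ≡ 23 (mod 2) and k ≡ 58 (mod 2).
These are incompatible: 23 − 58 = -35 is not divisible by 2.
So no integer satisfies both congruences.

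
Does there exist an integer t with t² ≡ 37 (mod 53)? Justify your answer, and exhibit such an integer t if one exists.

t = 14

Take t = 14. Then 14² = 196 = 3·53 + 37, so 14² ≡ 37 (mod 53).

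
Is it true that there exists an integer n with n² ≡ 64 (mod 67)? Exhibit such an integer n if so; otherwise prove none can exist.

n = 8

Take n = 8. Then 8² = 64, and since 0 ≤ 64 < 67 this is already reduced: 8² ≡ 64 (mod 67).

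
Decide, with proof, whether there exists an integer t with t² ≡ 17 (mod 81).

There is no such integer.

Reduce modulo 3, which divides 81: we would need t² ≡ 2 (mod 3).
Since (3 − t)² ≡ t² (mod 3), it suffices to square t = 0, 1, …, 1: the residues are 0, 1.
So the quadratic residues mod 3 are {0, 1}, and 2 is not among them.
Therefore t² ≡ 17 (mod 81) has no solution.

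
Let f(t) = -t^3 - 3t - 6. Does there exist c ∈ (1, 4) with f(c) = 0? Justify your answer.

Evaluate at the endpoints: f(1) = -10, f(4) = -82 — same sign (negative).
f'(t) = -3t^2 - 3 has discriminant 0² − 4·(-3)·(-3) = -36 < 0, so f' has no real roots and is negative for every real t.
Hence f is strictly decreasing on ℝ, and in particular on [1, 4]. A strictly monotone function with same-sign endpoint values stays negative on the whole interval, so f has no zero in (1, 4).

No.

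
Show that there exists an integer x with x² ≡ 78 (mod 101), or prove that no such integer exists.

Take x = 52. Then 52² = 2704 = 26·101 + 78, so 52² ≡ 78 (mod 101).

x = 52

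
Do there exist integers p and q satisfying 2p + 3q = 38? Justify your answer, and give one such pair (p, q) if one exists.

p = 1, q = 12

Since gcd(2, 3) = 1, every integer is an integer combination of 2 and 3.
Euclidean algorithm: 3 = 1·2 + 1, 2 = 2·1 + 0.
Working back up the chain: 1 = 3 − 1·2. So 2·(-1) + 3·1 = 1.
Scaling by 38 gives the particular solution (p, q) = (-38, 38).
Shifting by a multiple of (3, −2) keeps it a solution: p = -38 + 13·3 = 1, q = 38 − 13·2 = 12.
Indeed 2·1 + 3·12 = 2 + 36 = 38.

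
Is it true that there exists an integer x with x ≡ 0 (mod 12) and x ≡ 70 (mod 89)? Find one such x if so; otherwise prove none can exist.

x = 960

Since 12 and 89 share no common factor, CRT says the pair of congruences has a solution (unique mod 1068).
Write x = 0 + 12t and require 0 + 12t ≡ 70 (mod 89), i.e. 12t ≡ 70 (mod 89).
Note 12·52 = 624 ≡ 1 (mod 89) (as 624 − 1 = 7·89), so 12⁻¹ ≡ 52.
Multiplying by 52: t ≡ 52·70 = 3640 ≡ 80 (mod 89).
With t = 80: x = 0 + 12·80 = 960.
Check: 960 mod 12 = 0, 960 mod 89 = 70. ✓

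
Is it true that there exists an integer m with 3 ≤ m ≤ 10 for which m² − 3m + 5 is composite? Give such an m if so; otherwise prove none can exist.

At m = 5: 5² − 3·5 + 5 = 15 = 3·5, which is composite.

m = 5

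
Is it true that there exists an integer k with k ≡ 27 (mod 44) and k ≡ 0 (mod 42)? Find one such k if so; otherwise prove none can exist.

Both moduli are multiples of 2 = gcd(44, 42), so any solution would satisfy k ≡ 27 and k ≡ 0 modulo 2 simultaneously.
However 27 ≡ 1 and 0 ≡ 0 (mod 2), and 1 ≠ 0.
So no integer satisfies both congruences.

No such integer exists.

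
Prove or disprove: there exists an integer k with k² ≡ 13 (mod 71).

There is no such integer.

71 is prime, so by Euler's criterion 13 is a square mod 71 iff 13^((71−1)/2) = 13^35 ≡ 1 (mod 71).
Repeated squaring mod 71: 13^2 = 169 ≡ 27; 13^4 ≡ 27² = 729 ≡ 19; 13^8 ≡ 19² = 361 ≡ 6; 13^16 ≡ 6² = 36 ≡ 36; 13^32 ≡ 36² = 1296 ≡ 18.
Since 35 = 32 + 2 + 1, 13^35 ≡ 18 · 27 · 13; multiplying out mod 71: 18·27 = 486 ≡ 60, then 60·13 = 780 ≡ 70. Thus 13^35 ≡ 70 ≡ −1 (mod 71).
The value −1 means 13 is a non-residue modulo 71, so k² ≡ 13 (mod 71) is impossible.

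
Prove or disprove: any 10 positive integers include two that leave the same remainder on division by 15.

Try 10 consecutive integers, 67, 68, …, 76. Their remainders mod 15 are 7, 8, 9, 10, 11, 12, 13, 14, 0, 1 — pairwise different, as any 10 ≤ 15 consecutive integers have distinct residues.
Hence this collection has no pair with equal remainders mod 15, disproving the claim.

No, the set {67, 68, 69, 70, 71, 72, 73, 74, 75, 76} is a counterexample.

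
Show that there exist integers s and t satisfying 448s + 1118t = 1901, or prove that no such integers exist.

gcd(448, 1118) = 2, so every integer of the form 448s + 1118t is a multiple of 2.
However 1901 leaves remainder 1 on division by 2.
Hence no integers s, t satisfy the equation.

No, no such integers exist.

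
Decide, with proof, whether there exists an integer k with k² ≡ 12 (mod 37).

Take k = 30. Then 30² = 900 = 24·37 + 12, so 30² ≡ 12 (mod 37).

k = 30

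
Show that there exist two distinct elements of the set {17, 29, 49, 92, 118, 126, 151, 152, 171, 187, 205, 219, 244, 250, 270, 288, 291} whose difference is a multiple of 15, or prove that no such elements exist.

Yes: 17 and 92.

Reduce each element mod 15: 17↦2, 29↦14, 49↦4, 92↦2, 118↦13, 126↦6, 151↦1, 152↦2, 171↦6, 187↦7, 205↦10, 219↦9, 244↦4, 250↦10, 270↦0, 288↦3, 291↦6. The residue 2 repeats (at 17 and 92), and 92 − 17 = 75 = 5·15.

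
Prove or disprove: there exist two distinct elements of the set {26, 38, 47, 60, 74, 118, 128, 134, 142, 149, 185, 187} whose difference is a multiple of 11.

38 and 60 are such a pair.

Both 38 and 60 leave remainder 5 on division by 11; their difference 22 = 2·11 is a multiple of 11.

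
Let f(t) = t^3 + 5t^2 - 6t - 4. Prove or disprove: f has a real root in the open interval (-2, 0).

f(-2) = 20 and f(0) = -4, which have opposite signs.
Since f is a polynomial it is continuous on [-2, 0].
By the Intermediate Value Theorem f must vanish at some point of (-2, 0).

Such a root exists.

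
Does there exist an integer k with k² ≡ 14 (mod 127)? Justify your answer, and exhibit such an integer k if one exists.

127 is prime, so by Euler's criterion 14 is a square mod 127 iff 14^((127−1)/2) = 14^63 ≡ 1 (mod 127).
Squaring successively (mod 127): 14^2 = 196 ≡ 69; 14^4 ≡ 69² = 4761 ≡ 62; 14^8 ≡ 62² = 3844 ≡ 34; 14^16 ≡ 34² = 1156 ≡ 13; 14^32 ≡ 13² = 169 ≡ 42.
Since 63 = 32 + 16 + 8 + 4 + 2 + 1, 14^63 ≡ 42 · 13 · 34 · 62 · 69 · 14; multiplying out mod 127: 42·13 = 546 ≡ 38, then 38·34 = 1292 ≡ 22, then 22·62 = 1364 ≡ 94, then 94·69 = 6486 ≡ 9, then 9·14 = 126 ≡ 126. Thus 14^63 ≡ 126 ≡ −1 (mod 127).
The value −1 means 14 is a non-residue modulo 127, so k² ≡ 14 (mod 127) is impossible.

There is no such integer.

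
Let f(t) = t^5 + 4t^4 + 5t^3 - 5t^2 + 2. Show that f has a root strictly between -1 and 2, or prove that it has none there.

f(-1) = -5 and f(2) = 118, which have opposite signs.
f is continuous everywhere (it is a polynomial), in particular on [-1, 2].
By the Intermediate Value Theorem f must vanish at some point of (-1, 2).

Yes, f has a root in the interval.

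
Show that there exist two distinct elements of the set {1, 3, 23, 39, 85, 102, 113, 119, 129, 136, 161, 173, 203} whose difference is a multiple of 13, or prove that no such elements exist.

Reduce each element modulo 13: 1↦1, 3↦3, 23↦10, 39↦0, 85↦7, 102↦11, 113↦9, 119↦2, 129↦12, 136↦6, 161↦5, 173↦4, 203↦8.
These 13 residues are pairwise different, hence no difference of two elements is divisible by 13.

No such pair exists.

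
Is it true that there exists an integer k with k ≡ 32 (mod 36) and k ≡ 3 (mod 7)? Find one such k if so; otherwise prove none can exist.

k = 248

gcd(36, 7) = 1, so the Chinese Remainder Theorem guarantees exactly one residue class mod 252 satisfying both.
Write k = 32 + 36t and require 32 + 36t ≡ 3 (mod 7), i.e. 36t ≡ 6 (mod 7).
36 ≡ 1 (mod 7), so this reads 1t ≡ 6 (mod 7). So t ≡ 6 (mod 7).
Taking t = 6 gives k = 32 + 36·6 = 248.
Verify: 248 = 6·36 + 32 and 248 = 35·7 + 3. ✓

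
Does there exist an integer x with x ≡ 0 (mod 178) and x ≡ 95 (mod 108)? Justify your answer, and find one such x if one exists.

No such integer exists.

gcd(178, 108) = 2. If x ≡ 0 (mod 178) and x ≡ 95 (mod 108), then x ≡ 0 (mod 2) and x ≡ 95 (mod 2).
These are incompatible: 0 − 95 = -95 is not divisible by 2.
Therefore no such x exists.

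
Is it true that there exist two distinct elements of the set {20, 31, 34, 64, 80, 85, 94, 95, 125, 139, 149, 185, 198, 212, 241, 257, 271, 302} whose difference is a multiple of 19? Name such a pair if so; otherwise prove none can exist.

There is no such pair.

Residues mod 19: 20↦1, 31↦12, 34↦15, 64↦7, 80↦4, 85↦9, 94↦18, 95↦0, 125↦11, 139↦6, 149↦16, 185↦14, 198↦8, 212↦3, 241↦13, 257↦10, 271↦5, 302↦17.
These 18 residues are pairwise different, hence no difference of two elements is divisible by 19.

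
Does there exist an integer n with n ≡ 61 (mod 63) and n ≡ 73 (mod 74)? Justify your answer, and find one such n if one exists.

n = 2959

The moduli 63 and 74 are coprime, so by the Chinese Remainder Theorem a unique solution modulo 4662 exists.
Write n = 61 + 63t and require 61 + 63t ≡ 73 (mod 74), i.e. 63t ≡ 12 (mod 74).
To invert 63 modulo 74: 74 = 1·63 + 11, 63 = 5·11 + 8, 11 = 1·8 + 3, 8 = 2·3 + 2, 3 = 1·2 + 1, 2 = 2·1 + 0, and unwinding, 1 = 3 − 1·2 = 3 − (8 − 2·3) = −8 + 3·3 = −8 + 3·(11 − 1·8) = 3·11 − 4·8 = 3·11 − 4·(63 − 5·11) = −4·63 + 23·11 = −4·63 + 23·(74 − 1·63) = 23·74 − 27·63. Thus 63⁻¹ ≡ -27 ≡ 47 (mod 74).
Therefore t ≡ 47·12 = 564 ≡ 46 (mod 74).
With t = 46: n = 61 + 63·46 = 2959.
Check: 2959 mod 63 = 61, 2959 mod 74 = 73. ✓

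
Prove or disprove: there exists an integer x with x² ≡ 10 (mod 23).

23 is prime, so by Euler's criterion 10 is a square mod 23 iff 10^((23−1)/2) = 10^11 ≡ 1 (mod 23).
Repeated squaring mod 23: 10^2 = 100 ≡ 8; 10^4 ≡ 8² = 64 ≡ 18; 10^8 ≡ 18² = 324 ≡ 2.
Since 11 = 8 + 2 + 1, 10^11 ≡ 2 · 8 · 10; multiplying out mod 23: 2·8 = 16 ≡ 16, then 16·10 = 160 ≡ 22. Thus 10^11 ≡ 22 ≡ −1 (mod 23).
The value −1 means 10 is a non-residue modulo 23, so x² ≡ 10 (mod 23) is impossible.

No such integer exists.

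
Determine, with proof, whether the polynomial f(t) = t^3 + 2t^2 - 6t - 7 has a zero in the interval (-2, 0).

Yes, f has a root in the interval.

f(-2) = 5 and f(0) = -7, which have opposite signs.
As a polynomial, f is continuous on every closed interval.
By the Intermediate Value Theorem, f takes the value 0 somewhere in the open interval.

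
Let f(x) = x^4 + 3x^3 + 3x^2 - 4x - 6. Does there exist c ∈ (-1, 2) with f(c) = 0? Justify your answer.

Yes, f has a root in the interval.

f(-1) = -1 and f(2) = 38, which have opposite signs.
Since f is a polynomial it is continuous on [-1, 2].
By the Intermediate Value Theorem, f takes the value 0 somewhere in the open interval.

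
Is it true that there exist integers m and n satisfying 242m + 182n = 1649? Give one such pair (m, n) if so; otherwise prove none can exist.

Any value of 242m + 182n is a multiple of gcd(242, 182) = 2.
But 1649 = 2·824 + 1, so 2 ∤ 1649.
So the equation is unsolvable over ℤ.

No, no such integers exist.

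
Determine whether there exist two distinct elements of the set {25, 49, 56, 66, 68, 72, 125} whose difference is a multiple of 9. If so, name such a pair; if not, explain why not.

There is no such pair.

Two integers differ by a multiple of 9 exactly when they have the same residue mod 9. The residues are 25↦7, 49↦4, 56↦2, 66↦3, 68↦5, 72↦0, 125↦8.
All 7 residues are distinct, so no two elements differ by a multiple of 9.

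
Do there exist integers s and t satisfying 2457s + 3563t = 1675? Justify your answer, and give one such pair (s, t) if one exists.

Any value of 2457s + 3563t is a multiple of gcd(2457, 3563) = 7.
But 1675 = 7·239 + 2, so 7 ∤ 1675.
Therefore 2457s + 3563t = 1675 has no solution in integers.

There are no such integers.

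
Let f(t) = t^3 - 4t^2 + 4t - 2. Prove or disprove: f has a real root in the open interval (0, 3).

Yes, f has a root in the interval.

f(0) = -2 and f(3) = 1, which have opposite signs.
Since f is a polynomial it is continuous on [0, 3].
By the Intermediate Value Theorem f must vanish at some point of (0, 3).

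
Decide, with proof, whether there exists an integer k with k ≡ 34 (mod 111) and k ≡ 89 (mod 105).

No such integer exists.

gcd(111, 105) = 3. If k ≡ 34 (mod 111) and k ≡ 89 (mod 105), then k ≡ 34 (mod 3) and k ≡ 89 (mod 3).
However 34 ≡ 1 and 89 ≡ 2 (mod 3), and 1 ≠ 2.
So no integer satisfies both congruences.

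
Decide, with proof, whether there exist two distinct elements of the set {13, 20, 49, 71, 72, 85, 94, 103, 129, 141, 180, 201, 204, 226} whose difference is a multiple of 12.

Reduce each element mod 12: 13↦1, 20↦8, 49↦1, 71↦11, 72↦0, 85↦1, 94↦10, 103↦7, 129↦9, 141↦9, 180↦0, 201↦9, 204↦0, 226↦10. The residue 1 repeats (at 13 and 49), and 49 − 13 = 36 = 3·12.

Yes: 13 and 49.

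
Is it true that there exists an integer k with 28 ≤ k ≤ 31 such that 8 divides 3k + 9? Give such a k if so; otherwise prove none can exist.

At k = 28 the value 93 is not a multiple of 8. k = 29 works, since 3·29 + 9 = 96 = 12·8.

k = 29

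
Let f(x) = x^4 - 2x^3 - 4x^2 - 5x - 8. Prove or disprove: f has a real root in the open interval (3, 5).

f(3) = -32 and f(5) = 242, which have opposite signs.
As a polynomial, f is continuous on every closed interval.
By the Intermediate Value Theorem, f takes the value 0 somewhere in the open interval.

Yes, f has a root in the interval.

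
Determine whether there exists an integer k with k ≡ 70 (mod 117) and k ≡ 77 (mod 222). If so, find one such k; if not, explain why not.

There is no such integer.

gcd(117, 222) = 3. If k ≡ 70 (mod 117) and k ≡ 77 (mod 222), then k ≡ 70 (mod 3) and k ≡ 77 (mod 3).
However 70 ≡ 1 and 77 ≡ 2 (mod 3), and 1 ≠ 2.
So no integer satisfies both congruences.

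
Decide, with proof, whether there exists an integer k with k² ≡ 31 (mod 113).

k = 101 works: 101² = 10201, and 10201 − 31 = 10170 = 90·113.

k = 101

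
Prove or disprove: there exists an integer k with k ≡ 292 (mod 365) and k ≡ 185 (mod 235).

There is no such integer.

Both moduli are multiples of 5 = gcd(365, 235), so any solution would satisfy k ≡ 292 and k ≡ 185 modulo 5 simultaneously.
However 292 ≡ 2 and 185 ≡ 0 (mod 5), and 2 ≠ 0.
Therefore no such k exists.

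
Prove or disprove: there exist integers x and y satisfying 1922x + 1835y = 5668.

x = 719, y = -750

1922 and 1835 are coprime, so 1922x + 1835y ranges over all of ℤ.
Run the Euclidean algorithm on 1922 and 1835: 1922 = 1·1835 + 87, 1835 = 21·87 + 8, 87 = 10·8 + 7, 8 = 1·7 + 1, 7 = 7·1 + 0.
Unwinding: 1 = 8 − 1·7 = 8 − (87 − 10·8) = −87 + 11·8 = −87 + 11·(1835 − 21·87) = 11·1835 − 232·87 = 11·1835 − 232·(1922 − 1·1835) = −232·1922 + 243·1835, i.e. 1922·(-232) + 1835·243 = 1.
Scaling by 5668 gives the particular solution (x, y) = (-1314976, 1377324).
Shifting by a multiple of (1835, −1922) keeps it a solution: x = -1314976 + 717·1835 = 719, y = 1377324 − 717·1922 = -750.
Indeed 1922·719 + 1835·(-750) = 1381918 − 1376250 = 5668.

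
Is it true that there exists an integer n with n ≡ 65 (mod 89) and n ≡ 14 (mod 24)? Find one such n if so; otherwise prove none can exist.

n = 1934

Since 89 and 24 share no common factor, CRT says the pair of congruences has a solution (unique mod 2136).
Any solution of the first congruence is n = 65 + 89t; substituting into the second, 89t ≡ 14 − 65 ≡ 21 (mod 24).
89 ≡ 17 (mod 24), so this reads 17t ≡ 21 (mod 24). Invert 17 mod 24 by the Euclidean algorithm: 24 = 1·17 + 7, 17 = 2·7 + 3, 7 = 2·3 + 1, 3 = 3·1 + 0; back-substituting, 1 = 7 − 2·3 = 7 − 2·(17 − 2·7) = −2·17 + 5·7 = −2·17 + 5·(24 − 1·17) = 5·24 − 7·17. Hence 17·(-7) ≡ 1, so 17⁻¹ ≡ -7 ≡ 17 (mod 24).
Therefore t ≡ 17·21 = 357 ≡ 21 (mod 24).
With t = 21: n = 65 + 89·21 = 1934.
Verify: 1934 = 21·89 + 65 and 1934 = 80·24 + 14. ✓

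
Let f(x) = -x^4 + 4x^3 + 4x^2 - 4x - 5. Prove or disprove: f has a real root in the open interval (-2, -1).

The endpoint values f(-2) = -29 and f(-1) = -2 are both negative. Claim: f(x) < 0 for every x in (-2, -1).
Shift to the endpoint -1: with x = -1 − u (0 < u < 1), one computes f(-1 − u) = -u^4 - 8u^3 - 14u^2 - 4u - 2.
All 5 nonzero coefficients of this polynomial in u are negative; hence for u > 0 the value is a sum of negative terms (the constant -2 among them).
Therefore f(x) < 0 throughout (-2, -1), and f has no zero there.

f has no root in that interval.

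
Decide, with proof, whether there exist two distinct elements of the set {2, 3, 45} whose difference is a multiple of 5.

Reduce each element modulo 5: 2↦2, 3↦3, 45↦0.
All 3 residues are distinct, so no two elements differ by a multiple of 5.

No, no such pair exists.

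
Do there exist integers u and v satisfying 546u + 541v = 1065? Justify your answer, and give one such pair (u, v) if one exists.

u = 213, v = -213

546 and 541 are coprime, so 546u + 541v ranges over all of ℤ.
Run the Euclidean algorithm on 546 and 541: 546 = 1·541 + 5, 541 = 108·5 + 1, 5 = 5·1 + 0.
Unwinding: 1 = 541 − 108·5 = 541 − 108·(546 − 1·541) = −108·546 + 109·541, i.e. 546·(-108) + 541·109 = 1.
Multiplying through by 1065: u = (-108)·1065 = -115020, v = 109·1065 = 116085 is a solution.
Shifting by a multiple of (541, −546) keeps it a solution: u = -115020 + 213·541 = 213, v = 116085 − 213·546 = -213.
Check: 546·213 + 541·(-213) = 116298 − 115233 = 1065. ✓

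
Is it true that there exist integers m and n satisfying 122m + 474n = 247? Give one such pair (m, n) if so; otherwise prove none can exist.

Any value of 122m + 474n is a multiple of gcd(122, 474) = 2.
However 247 leaves remainder 1 on division by 2.
Hence no integers m, n satisfy the equation.

No such integers exist.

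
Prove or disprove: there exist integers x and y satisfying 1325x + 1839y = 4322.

1325 and 1839 are coprime, so 1325x + 1839y ranges over all of ℤ.
Dividing repeatedly: 1839 = 1·1325 + 514, 1325 = 2·514 + 297, 514 = 1·297 + 217, 297 = 1·217 + 80, 217 = 2·80 + 57, 80 = 1·57 + 23, 57 = 2·23 + 11, 23 = 2·11 + 1, 11 = 11·1 + 0.
Unwinding: 1 = 23 − 2·11 = 23 − 2·(57 − 2·23) = −2·57 + 5·23 = −2·57 + 5·(80 − 1·57) = 5·80 − 7·57 = 5·80 − 7·(217 − 2·80) = −7·217 + 19·80 = −7·217 + 19·(297 − 1·217) = 19·297 − 26·217 = 19·297 − 26·(514 − 1·297) = −26·514 + 45·297 = −26·514 + 45·(1325 − 2·514) = 45·1325 − 116·514 = 45·1325 − 116·(1839 − 1·1325) = −116·1839 + 161·1325, i.e. 1325·161 + 1839·(-116) = 1.
Multiplying through by 4322: x = 161·4322 = 695842, y = (-116)·4322 = -501352 is a solution.
Subtracting 378·1839 from x and adding 378·1325 to y gives the tidier solution (700, -502).
Indeed 1325·700 + 1839·(-502) = 927500 − 923178 = 4322.

x = 700, y = -502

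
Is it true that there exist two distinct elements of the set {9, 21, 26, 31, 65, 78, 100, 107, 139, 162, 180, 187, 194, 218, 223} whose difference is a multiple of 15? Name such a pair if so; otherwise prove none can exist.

No such pair exists.

Reduce each element modulo 15: 9↦9, 21↦6, 26↦11, 31↦1, 65↦5, 78↦3, 100↦10, 107↦2, 139↦4, 162↦12, 180↦0, 187↦7, 194↦14, 218↦8, 223↦13.
These 15 residues are pairwise different, hence no difference of two elements is divisible by 15.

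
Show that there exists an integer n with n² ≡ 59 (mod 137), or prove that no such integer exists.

n = 123

n = 123 works: 123² = 15129, and 15129 − 59 = 15070 = 110·137.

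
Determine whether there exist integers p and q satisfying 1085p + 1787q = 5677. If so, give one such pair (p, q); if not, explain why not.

1085 and 1787 are coprime, so 1085p + 1787q ranges over all of ℤ.
Run the Euclidean algorithm on 1787 and 1085: 1787 = 1·1085 + 702, 1085 = 1·702 + 383, 702 = 1·383 + 319, 383 = 1·319 + 64, 319 = 4·64 + 63, 64 = 1·63 + 1, 63 = 63·1 + 0.
Working back up the chain: 1 = 64 − 1·63 = 64 − (319 − 4·64) = −319 + 5·64 = −319 + 5·(383 − 1·319) = 5·383 − 6·319 = 5·383 − 6·(702 − 1·383) = −6·702 + 11·383 = −6·702 + 11·(1085 − 1·702) = 11·1085 − 17·702 = 11·1085 − 17·(1787 − 1·1085) = −17·1787 + 28·1085. So 1085·28 + 1787·(-17) = 1.
Multiplying through by 5677: p = 28·5677 = 158956, q = (-17)·5677 = -96509 is a solution.
Shifting by a multiple of (1787, −1085) keeps it a solution: p = 158956 − 88·1787 = 1700, q = -96509 + 88·1085 = -1029.
Indeed 1085·1700 + 1787·(-1029) = 1844500 − 1838823 = 5677.

p = 1700, q = -1029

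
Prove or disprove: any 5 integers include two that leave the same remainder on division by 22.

No, the set {50, 51, 52, 53, 54} is a counterexample.

Take the 5 consecutive integers 50, 51, …, 54: their residues mod 22 are all distinct because 5 ≤ 22.
So no two of them leave the same remainder on division by 22; the claim fails for this set.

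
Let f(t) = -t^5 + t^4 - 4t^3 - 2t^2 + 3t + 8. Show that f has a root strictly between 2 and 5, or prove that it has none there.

No.

f(2) = -42 and f(5) = -3027, both negative, so a sign-change argument is unavailable; we show f keeps this sign on the whole interval.
Shift to the endpoint 2: with t = 2 + u (0 < u < 3), one computes f(2 + u) = -u^5 - 9u^4 - 36u^3 - 82u^2 - 101u - 42.
The nonzero coefficients here are all negative, so for u > 0 every term is negative (or zero), and the constant term -42 is strictly negative.
So f is strictly negative on (2, 5); no root exists in the interval.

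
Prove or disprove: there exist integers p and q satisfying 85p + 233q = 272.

p = 143, q = -51

85 and 233 are coprime, so 85p + 233q ranges over all of ℤ.
Run the Euclidean algorithm on 233 and 85: 233 = 2·85 + 63, 85 = 1·63 + 22, 63 = 2·22 + 19, 22 = 1·19 + 3, 19 = 6·3 + 1, 3 = 3·1 + 0.
Working back up the chain: 1 = 19 − 6·3 = 19 − 6·(22 − 1·19) = −6·22 + 7·19 = −6·22 + 7·(63 − 2·22) = 7·63 − 20·22 = 7·63 − 20·(85 − 1·63) = −20·85 + 27·63 = −20·85 + 27·(233 − 2·85) = 27·233 − 74·85. So 85·(-74) + 233·27 = 1.
Scaling by 272 gives the particular solution (p, q) = (-20128, 7344).
The general solution is p = -20128 + 233k, q = 7344 − 85k; taking k = 87 gives the smaller pair p = 143, q = -51.
Check: 85·143 + 233·(-51) = 12155 − 11883 = 272. ✓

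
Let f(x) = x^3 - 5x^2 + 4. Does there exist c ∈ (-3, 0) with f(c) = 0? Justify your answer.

f(-3) = -68 and f(0) = 4, which have opposite signs.
f is continuous everywhere (it is a polynomial), in particular on [-3, 0].
By the Intermediate Value Theorem, f takes the value 0 somewhere in the open interval.

Yes, such a c exists.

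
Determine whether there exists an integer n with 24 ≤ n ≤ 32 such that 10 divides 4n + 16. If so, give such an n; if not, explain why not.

n = 26

Try n = 26: 4·26 + 16 = 120 = 12·10, which is divisible by 10.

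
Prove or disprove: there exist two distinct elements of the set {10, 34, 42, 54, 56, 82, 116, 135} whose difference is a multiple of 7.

Reduce each element mod 7: 10↦3, 34↦6, 42↦0, 54↦5, 56↦0, 82↦5, 116↦4, 135↦2. The residue 0 repeats (at 42 and 56), and 56 − 42 = 14 = 2·7.

The pair (42, 56) works.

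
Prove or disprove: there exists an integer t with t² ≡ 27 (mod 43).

Apply Euler's criterion with the prime 43: 27 is a quadratic residue iff 27^21 ≡ 1 (mod 43), and a non-residue iff it is ≡ −1.
Repeated squaring mod 43: 27^2 = 729 ≡ 41; 27^4 ≡ 41² = 1681 ≡ 4; 27^8 ≡ 4² = 16 ≡ 16; 27^16 ≡ 16² = 256 ≡ 41.
Since 21 = 16 + 4 + 1, 27^21 ≡ 41 · 4 · 27; multiplying out mod 43: 41·4 = 164 ≡ 35, then 35·27 = 945 ≡ 42. Thus 27^21 ≡ 42 ≡ −1 (mod 43).
The value −1 means 27 is a non-residue modulo 43, so t² ≡ 27 (mod 43) is impossible.

No, no such integer exists.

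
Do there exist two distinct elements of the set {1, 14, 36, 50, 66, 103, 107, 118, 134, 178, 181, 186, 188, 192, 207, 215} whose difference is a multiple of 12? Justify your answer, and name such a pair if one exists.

1 mod 12 = 1 and 181 mod 12 = 1, so 181 − 1 = 180 = 15·12.

The pair (1, 181) works.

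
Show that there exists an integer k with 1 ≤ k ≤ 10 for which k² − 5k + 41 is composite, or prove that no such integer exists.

At k = 7: 7² − 5·7 + 41 = 55 = 5·11, which is composite.

k = 7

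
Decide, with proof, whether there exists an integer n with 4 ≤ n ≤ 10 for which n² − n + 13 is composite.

At n = 5: 5² − 5 + 13 = 33 = 3·11, which is composite.

n = 5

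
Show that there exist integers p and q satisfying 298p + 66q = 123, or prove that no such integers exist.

Both 298 and 66 are divisible by gcd(298, 66) = 2, hence so is any combination 298p + 66q.
However 123 leaves remainder 1 on division by 2.
Therefore 298p + 66q = 123 has no solution in integers.

There are no such integers.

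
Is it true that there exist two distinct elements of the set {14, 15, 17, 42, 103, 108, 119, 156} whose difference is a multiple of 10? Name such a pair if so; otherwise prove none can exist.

No such pair exists.

Reduce each element modulo 10: 14↦4, 15↦5, 17↦7, 42↦2, 103↦3, 108↦8, 119↦9, 156↦6.
No residue repeats among the 8 elements, so no pair has difference ≡ 0 (mod 10).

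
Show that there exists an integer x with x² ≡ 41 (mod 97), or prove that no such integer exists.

97 is prime, so by Euler's criterion 41 is a square mod 97 iff 41^((97−1)/2) = 41^48 ≡ 1 (mod 97).
Repeated squaring mod 97: 41^2 = 1681 ≡ 32; 41^4 ≡ 32² = 1024 ≡ 54; 41^8 ≡ 54² = 2916 ≡ 6; 41^16 ≡ 6² = 36 ≡ 36; 41^32 ≡ 36² = 1296 ≡ 35.
Since 48 = 32 + 16, 41^48 ≡ 35 · 36; multiplying out mod 97: 35·36 = 1260 ≡ 96. Thus 41^48 ≡ 96 ≡ −1 (mod 97).
By Euler's criterion 41 is a quadratic non-residue mod 97: no x satisfies x² ≡ 41 (mod 97).

No such integer exists.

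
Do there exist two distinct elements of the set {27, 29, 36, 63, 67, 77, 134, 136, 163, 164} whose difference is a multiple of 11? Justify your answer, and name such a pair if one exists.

Reduce each element modulo 11: 27↦5, 29↦7, 36↦3, 63↦8, 67↦1, 77↦0, 134↦2, 136↦4, 163↦9, 164↦10.
No residue repeats among the 10 elements, so no pair has difference ≡ 0 (mod 11).

No, no such pair exists.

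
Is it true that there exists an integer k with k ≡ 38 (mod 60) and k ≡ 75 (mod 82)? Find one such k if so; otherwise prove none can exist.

No, no such integer exists.

Both moduli are multiples of 2 = gcd(60, 82), so any solution would satisfy k ≡ 38 and k ≡ 75 modulo 2 simultaneously.
These are incompatible: 38 − 75 = -37 is not divisible by 2.
Hence the system has no solution.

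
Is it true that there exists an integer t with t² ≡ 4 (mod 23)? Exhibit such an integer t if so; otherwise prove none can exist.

t = 2

Take t = 2. Then 2² = 4, and since 0 ≤ 4 < 23 this is already reduced: 2² ≡ 4 (mod 23).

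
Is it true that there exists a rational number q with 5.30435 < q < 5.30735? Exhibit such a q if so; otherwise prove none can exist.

q = 191/36

Look for a denominator N such that an integer falls strictly between N·5.30435 and N·5.30735. N = 36 works: 36·5.30435 = 190.95660 < 191 < 191.06460 = 36·5.30735.
Dividing back, 5.30435 < 191/36 < 5.30735, and 191/36 is rational.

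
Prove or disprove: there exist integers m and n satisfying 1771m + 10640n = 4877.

Any value of 1771m + 10640n is a multiple of gcd(1771, 10640) = 7.
However 4877 leaves remainder 5 on division by 7.
Therefore 1771m + 10640n = 4877 has no solution in integers.

There are no such integers.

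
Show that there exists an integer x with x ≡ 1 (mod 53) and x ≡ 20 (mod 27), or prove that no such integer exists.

The moduli 53 and 27 are coprime, so by the Chinese Remainder Theorem a unique solution modulo 1431 exists.
Write x = 1 + 53t and require 1 + 53t ≡ 20 (mod 27), i.e. 53t ≡ 19 (mod 27).
53 ≡ 26 (mod 27), so this reads 26t ≡ 19 (mod 27). Invert 26 mod 27 by the Euclidean algorithm: 27 = 1·26 + 1, 26 = 26·1 + 0; back-substituting, 1 = 27 − 1·26. Hence 26·(-1) ≡ 1, so 26⁻¹ ≡ -1 ≡ 26 (mod 27).
Therefore t ≡ 26·19 = 494 ≡ 8 (mod 27).
Taking t = 8 gives x = 1 + 53·8 = 425.
Indeed 425 ≡ 1 (mod 53) and 425 ≡ 20 (mod 27).

x = 425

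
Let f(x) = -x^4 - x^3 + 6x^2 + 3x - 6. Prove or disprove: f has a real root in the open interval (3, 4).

f has no root in that interval.

f(3) = -51 and f(4) = -218, both negative, so a sign-change argument is unavailable; we show f keeps this sign on the whole interval.
Shift to the endpoint 3: with x = 3 + u (0 < u < 1), one computes f(3 + u) = -u^4 - 13u^3 - 57u^2 - 96u - 51.
All 5 nonzero coefficients of this polynomial in u are negative; hence for u > 0 the value is a sum of negative terms (the constant -51 among them).
Therefore f(x) < 0 throughout (3, 4), and f has no zero there.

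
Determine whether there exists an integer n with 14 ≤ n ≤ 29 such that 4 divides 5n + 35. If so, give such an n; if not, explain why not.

Scanning upward from n = 14 gives 105, 110, 115, none divisible by 4. Try n = 17: 5·17 + 35 = 120 = 30·4, which is divisible by 4.

n = 17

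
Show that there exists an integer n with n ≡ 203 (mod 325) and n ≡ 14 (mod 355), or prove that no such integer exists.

There is no such integer.

Reduce both congruences modulo 5, which divides 325 and 355: they say n ≡ 203 (mod 5) and n ≡ 14 (mod 5).
But 203 mod 5 = 3 while 14 mod 5 = 4, a contradiction.
So no integer satisfies both congruences.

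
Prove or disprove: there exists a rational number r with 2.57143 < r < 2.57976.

r = 49/19

Scale by 19: the interval becomes (48.85717, 49.01544), which contains the integer 49.
Dividing back, 2.57143 < 49/19 < 2.57976, and 49/19 is rational.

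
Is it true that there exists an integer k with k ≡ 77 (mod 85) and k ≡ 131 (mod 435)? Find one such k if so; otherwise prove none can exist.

Reduce both congruences modulo 5, which divides 85 and 435: they say k ≡ 77 (mod 5) and k ≡ 131 (mod 5).
These are incompatible: 77 − 131 = -54 is not divisible by 5.
Therefore no such k exists.

No, no such integer exists.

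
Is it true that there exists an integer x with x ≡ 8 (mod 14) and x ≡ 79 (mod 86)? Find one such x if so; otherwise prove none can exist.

Both moduli are multiples of 2 = gcd(14, 86), so any solution would satisfy x ≡ 8 and x ≡ 79 modulo 2 simultaneously.
These are incompatible: 8 − 79 = -71 is not divisible by 2.
Hence the system has no solution.

No, no such integer exists.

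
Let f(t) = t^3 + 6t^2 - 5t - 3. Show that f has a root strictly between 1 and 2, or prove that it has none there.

Yes, f has a root in the interval.

f(1) = -1 and f(2) = 19, which have opposite signs.
f is continuous everywhere (it is a polynomial), in particular on [1, 2].
By the Intermediate Value Theorem f must vanish at some point of (1, 2).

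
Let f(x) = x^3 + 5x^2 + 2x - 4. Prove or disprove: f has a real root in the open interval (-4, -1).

f(-4) = 4 and f(-1) = -2, which have opposite signs.
f is continuous everywhere (it is a polynomial), in particular on [-4, -1].
By the Intermediate Value Theorem f must vanish at some point of (-4, -1).

Yes, f has a root in the interval.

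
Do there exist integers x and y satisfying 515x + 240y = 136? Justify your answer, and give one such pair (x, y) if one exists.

Any value of 515x + 240y is a multiple of gcd(515, 240) = 5.
But 136 is not a multiple of 5 (it leaves remainder 1).
Hence no integers x, y satisfy the equation.

No such integers exist.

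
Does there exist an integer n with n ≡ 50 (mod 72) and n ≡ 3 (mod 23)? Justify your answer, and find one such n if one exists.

n = 1130

The moduli 72 and 23 are coprime, so by the Chinese Remainder Theorem a unique solution modulo 1656 exists.
Write n = 50 + 72t and require 50 + 72t ≡ 3 (mod 23), i.e. 72t ≡ 22 (mod 23).
72 ≡ 3 (mod 23), so this reads 3t ≡ 22 (mod 23). Invert 3 mod 23 by the Euclidean algorithm: 23 = 7·3 + 2, 3 = 1·2 + 1, 2 = 2·1 + 0; back-substituting, 1 = 3 − 1·2 = 3 − (23 − 7·3) = −23 + 8·3. Hence 3·8 ≡ 1, so 3⁻¹ ≡ 8 (mod 23).
Multiplying by 8: t ≡ 8·22 = 176 ≡ 15 (mod 23).
With t = 15: n = 50 + 72·15 = 1130.
Check: 1130 mod 72 = 50, 1130 mod 23 = 3. ✓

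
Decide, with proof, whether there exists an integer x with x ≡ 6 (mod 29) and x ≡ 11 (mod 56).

x = 963

The moduli 29 and 56 are coprime, so by the Chinese Remainder Theorem a unique solution modulo 1624 exists.
Any solution of the first congruence is x = 6 + 29t; substituting into the second, 29t ≡ 11 − 6 ≡ 5 (mod 56).
Since 29·29 = 841 = 15·56 + 1, the inverse of 29 mod 56 is 29.
Multiplying by 29: t ≡ 29·5 = 145 ≡ 33 (mod 56).
Taking t = 33 gives x = 6 + 29·33 = 963.
Indeed 963 ≡ 6 (mod 29) and 963 ≡ 11 (mod 56).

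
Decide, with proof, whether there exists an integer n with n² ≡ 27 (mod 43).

43 is prime, so by Euler's criterion 27 is a square mod 43 iff 27^((43−1)/2) = 27^21 ≡ 1 (mod 43).
Squaring successively (mod 43): 27^2 = 729 ≡ 41; 27^4 ≡ 41² = 1681 ≡ 4; 27^8 ≡ 4² = 16 ≡ 16; 27^16 ≡ 16² = 256 ≡ 41.
Since 21 = 16 + 4 + 1, 27^21 ≡ 41 · 4 · 27; multiplying out mod 43: 41·4 = 164 ≡ 35, then 35·27 = 945 ≡ 42. Thus 27^21 ≡ 42 ≡ −1 (mod 43).
The value −1 means 27 is a non-residue modulo 43, so n² ≡ 27 (mod 43) is impossible.

No, no such integer exists.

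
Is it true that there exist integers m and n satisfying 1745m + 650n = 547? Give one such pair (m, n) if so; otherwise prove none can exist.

Both 1745 and 650 are divisible by gcd(1745, 650) = 5, hence so is any combination 1745m + 650n.
But 547 is not a multiple of 5 (it leaves remainder 2).
Hence no integers m, n satisfy the equation.

No, no such integers exist.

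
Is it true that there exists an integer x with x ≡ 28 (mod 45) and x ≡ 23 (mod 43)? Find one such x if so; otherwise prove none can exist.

x = 883

The moduli 45 and 43 are coprime, so by the Chinese Remainder Theorem a unique solution modulo 1935 exists.
Write x = 28 + 45t and require 28 + 45t ≡ 23 (mod 43), i.e. 45t ≡ 38 (mod 43).
45 ≡ 2 (mod 43), so this reads 2t ≡ 38 (mod 43). Note 2·22 = 44 ≡ 1 (mod 43) (as 44 − 1 = 1·43), so 2⁻¹ ≡ 22.
Multiplying by 22: t ≡ 22·38 = 836 ≡ 19 (mod 43).
Taking t = 19 gives x = 28 + 45·19 = 883.
Check: 883 mod 45 = 28, 883 mod 43 = 23. ✓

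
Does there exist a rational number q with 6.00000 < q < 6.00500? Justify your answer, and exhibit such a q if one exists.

Multiplying by 201: 201·6.00000 = 1206.00000 and 201·6.00500 = 1207.00500, so the integer 1207 lies strictly between them.
Hence 1207/201 is a rational number with 6.00000 < 1207/201 < 6.00500.

q = 1207/201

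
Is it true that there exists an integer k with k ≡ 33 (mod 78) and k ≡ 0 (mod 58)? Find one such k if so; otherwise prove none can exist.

No, no such integer exists.

gcd(78, 58) = 2. If k ≡ 33 (mod 78) and k ≡ 0 (mod 58), then k ≡ 33 (mod 2) and k ≡ 0 (mod 2).
But 33 mod 2 = 1 while 0 mod 2 = 0, a contradiction.
Therefore no such k exists.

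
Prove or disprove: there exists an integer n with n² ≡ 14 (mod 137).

Take n = 98. Then 98² = 9604 = 70·137 + 14, so 98² ≡ 14 (mod 137).

n = 98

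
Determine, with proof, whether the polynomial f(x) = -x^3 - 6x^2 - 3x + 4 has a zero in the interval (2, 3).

The endpoint values f(2) = -34 and f(3) = -86 are both negative. Claim: f(x) < 0 for every x in (2, 3).
Substitute x = 2 + u, where 0 < u < 1 on the interval. Expanding, f(2 + u) = -u^3 - 12u^2 - 39u - 34.
The nonzero coefficients here are all negative, so for u > 0 every term is negative (or zero), and the constant term -34 is strictly negative.
Therefore f(x) < 0 throughout (2, 3), and f has no zero there.

f has no root in that interval.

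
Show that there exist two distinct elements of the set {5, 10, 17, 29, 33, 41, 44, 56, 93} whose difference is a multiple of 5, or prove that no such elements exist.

Yes: 5 and 10.

5 mod 5 = 0 and 10 mod 5 = 0, so 10 − 5 = 5 = 1·5.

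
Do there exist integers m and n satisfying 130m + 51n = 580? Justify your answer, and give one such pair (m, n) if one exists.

Since gcd(130, 51) = 1, every integer is an integer combination of 130 and 51.
Dividing repeatedly: 130 = 2·51 + 28, 51 = 1·28 + 23, 28 = 1·23 + 5, 23 = 4·5 + 3, 5 = 1·3 + 2, 3 = 1·2 + 1, 2 = 2·1 + 0.
Unwinding: 1 = 3 − 1·2 = 3 − (5 − 1·3) = −5 + 2·3 = −5 + 2·(23 − 4·5) = 2·23 − 9·5 = 2·23 − 9·(28 − 1·23) = −9·28 + 11·23 = −9·28 + 11·(51 − 1·28) = 11·51 − 20·28 = 11·51 − 20·(130 − 2·51) = −20·130 + 51·51, i.e. 130·(-20) + 51·51 = 1.
Times 580: 130·(-11600) + 51·29580 = 580, so (-11600, 29580) solves it.
The general solution is m = -11600 + 51k, n = 29580 − 130k; taking k = 228 gives the smaller pair m = 28, n = -60.
Check: 130·28 + 51·(-60) = 3640 − 3060 = 580. ✓

m = 28, n = -60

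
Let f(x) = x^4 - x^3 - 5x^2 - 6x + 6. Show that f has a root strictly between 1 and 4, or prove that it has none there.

Yes, f has a root in the interval.

f(1) = -5 and f(4) = 94, which have opposite signs.
As a polynomial, f is continuous on every closed interval.
By the Intermediate Value Theorem, f takes the value 0 somewhere in the open interval.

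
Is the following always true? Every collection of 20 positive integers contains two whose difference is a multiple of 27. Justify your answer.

No, the set {29, 30, 31, 32, 33, 34, 35, 36, 37, 38, 39, 40, 41, 42, 43, 44, 45, 46, 47, 48} is a counterexample.

Try 20 consecutive integers, 29, 30, …, 48. Their remainders mod 27 are 2, 3, 4, 5, 6, 7, 8, 9, 10, 11, 12, 13, 14, 15, 16, 17, 18, 19, 20, 21 — pairwise different, as any 20 ≤ 27 consecutive integers have distinct residues.
Any two of them differ by at most 19 < 27 and by at least 1, so no difference is a multiple of 27.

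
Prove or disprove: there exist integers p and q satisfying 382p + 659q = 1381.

382 and 659 are coprime, so 382p + 659q ranges over all of ℤ.
Euclidean algorithm: 659 = 1·382 + 277, 382 = 1·277 + 105, 277 = 2·105 + 67, 105 = 1·67 + 38, 67 = 1·38 + 29, 38 = 1·29 + 9, 29 = 3·9 + 2, 9 = 4·2 + 1, 2 = 2·1 + 0.
Working back up the chain: 1 = 9 − 4·2 = 9 − 4·(29 − 3·9) = −4·29 + 13·9 = −4·29 + 13·(38 − 1·29) = 13·38 − 17·29 = 13·38 − 17·(67 − 1·38) = −17·67 + 30·38 = −17·67 + 30·(105 − 1·67) = 30·105 − 47·67 = 30·105 − 47·(277 − 2·105) = −47·277 + 124·105 = −47·277 + 124·(382 − 1·277) = 124·382 − 171·277 = 124·382 − 171·(659 − 1·382) = −171·659 + 295·382. So 382·295 + 659·(-171) = 1.
Multiplying through by 1381: p = 295·1381 = 407395, q = (-171)·1381 = -236151 is a solution.
The general solution is p = 407395 + 659k, q = -236151 − 382k; taking k = -618 gives the smaller pair p = 133, q = -75.
Check: 382·133 + 659·(-75) = 50806 − 49425 = 1381. ✓

p = 133, q = -75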